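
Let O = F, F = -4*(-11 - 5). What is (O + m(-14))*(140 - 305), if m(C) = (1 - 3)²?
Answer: -11220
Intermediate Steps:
F = 64 (F = -4*(-16) = 64)
O = 64
m(C) = 4 (m(C) = (-2)² = 4)
(O + m(-14))*(140 - 305) = (64 + 4)*(140 - 305) = 68*(-165) = -11220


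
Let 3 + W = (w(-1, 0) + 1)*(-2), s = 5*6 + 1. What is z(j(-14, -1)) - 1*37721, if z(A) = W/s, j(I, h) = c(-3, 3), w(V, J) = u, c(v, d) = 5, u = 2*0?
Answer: -1169356/31 ≈ -37721.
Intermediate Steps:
u = 0
w(V, J) = 0
j(I, h) = 5
s = 31 (s = 30 + 1 = 31)
W = -5 (W = -3 + (0 + 1)*(-2) = -3 + 1*(-2) = -3 - 2 = -5)
z(A) = -5/31
z(j(-14, -1)) - 1*37721 = -5/31 - 1*37721 = -5/31 - 37721 = -1169356/31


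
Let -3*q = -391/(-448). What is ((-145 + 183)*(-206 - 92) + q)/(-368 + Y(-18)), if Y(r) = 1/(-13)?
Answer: 197858011/6431040 ≈ 30.766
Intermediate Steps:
q = -391/1344 (q = -(-391)/(3*(-448)) = -(-391)*(-1)/(3*448) = -⅓*391/448 = -391/1344 ≈ -0.29092)
Y(r) = -1/13
((-145 + 183)*(-206 - 92) + q)/(-368 + Y(-18)) = ((-145 + 183)*(-206 - 92) - 391/1344)/(-368 - 1/13) = (38*(-298) - 391/1344)/(-4785/13) = (-11324 - 391/1344)*(-13/4785) = -15219847/1344*(-13/4785) = 197858011/6431040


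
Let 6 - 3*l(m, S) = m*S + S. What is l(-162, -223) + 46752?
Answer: 104359/3 ≈ 34786.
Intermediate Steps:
l(m, S) = 2 - S/3 - S*m/3 (l(m, S) = 2 - (m*S + S)/3 = 2 - (S*m + S)/3 = 2 - (S + S*m)/3 = 2 + (-S/3 - S*m/3) = 2 - S/3 - S*m/3)
l(-162, -223) + 46752 = (2 - ⅓*(-223) - ⅓*(-223)*(-162)) + 46752 = (2 + 223/3 - 12042) + 46752 = -35897/3 + 46752 = 104359/3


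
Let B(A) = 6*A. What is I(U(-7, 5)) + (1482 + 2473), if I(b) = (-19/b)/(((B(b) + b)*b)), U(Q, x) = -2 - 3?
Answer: 3460644/875 ≈ 3955.0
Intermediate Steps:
U(Q, x) = -5
I(b) = -19/(7*b³) (I(b) = (-19/b)/(((6*b + b)*b)) = (-19/b)/(((7*b)*b)) = (-19/b)/((7*b²)) = (-19/b)*(1/(7*b²)) = -19/(7*b³))
I(U(-7, 5)) + (1482 + 2473) = -19/7/(-5)³ + (1482 + 2473) = -19/7*(-1/125) + 3955 = 19/875 + 3955 = 3460644/875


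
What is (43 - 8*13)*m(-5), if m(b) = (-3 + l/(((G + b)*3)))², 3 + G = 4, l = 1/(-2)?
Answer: -307501/576 ≈ -533.86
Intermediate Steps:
l = -½ ≈ -0.50000
G = 1 (G = -3 + 4 = 1)
m(b) = (-3 - 1/(2*(3 + 3*b)))² (m(b) = (-3 - 1/(3*(1 + b))/2)² = (-3 - 1/(2*(3 + 3*b)))²)
(43 - 8*13)*m(-5) = (43 - 8*13)*((19 + 18*(-5))²/(36*(1 - 5)²)) = (43 - 104)*((1/36)*(19 - 90)²/(-4)²) = -61*(-71)²/(36*16) = -61*5041/(36*16) = -61*5041/576 = -307501/576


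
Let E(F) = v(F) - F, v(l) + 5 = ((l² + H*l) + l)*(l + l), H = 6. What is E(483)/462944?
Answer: 3362099/6808 ≈ 493.85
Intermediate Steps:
v(l) = -5 + 2*l*(l² + 7*l) (v(l) = -5 + ((l² + 6*l) + l)*(l + l) = -5 + (l² + 7*l)*(2*l) = -5 + 2*l*(l² + 7*l))
E(F) = -5 - F + 2*F³ + 14*F² (E(F) = (-5 + 2*F³ + 14*F²) - F = -5 - F + 2*F³ + 14*F²)
E(483)/462944 = (-5 - 1*483 + 2*483³ + 14*483²)/462944 = (-5 - 483 + 2*112678587 + 14*233289)*(1/462944) = (-5 - 483 + 225357174 + 3266046)*(1/462944) = 228622732*(1/462944) = 3362099/6808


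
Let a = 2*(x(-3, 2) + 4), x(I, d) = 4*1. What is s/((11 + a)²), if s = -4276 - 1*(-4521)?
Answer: 245/729 ≈ 0.33608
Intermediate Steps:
x(I, d) = 4
a = 16 (a = 2*(4 + 4) = 2*8 = 16)
s = 245 (s = -4276 + 4521 = 245)
s/((11 + a)²) = 245/((11 + 16)²) = 245/(27²) = 245/729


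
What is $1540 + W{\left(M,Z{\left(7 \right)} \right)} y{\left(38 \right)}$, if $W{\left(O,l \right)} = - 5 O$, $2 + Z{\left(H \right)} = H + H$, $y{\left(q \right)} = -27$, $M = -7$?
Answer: $595$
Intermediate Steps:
$Z{\left(H \right)} = -2 + 2 H$ ($Z{\left(H \right)} = -2 + \left(H + H\right) = -2 + 2 H$)
$1540 + W{\left(M,Z{\left(7 \right)} \right)} y{\left(38 \right)} = 1540 + \left(-5\right) \left(-7\right) \left(-27\right) = 1540 + 35 \left(-27\right) = 1540 - 945 = 595$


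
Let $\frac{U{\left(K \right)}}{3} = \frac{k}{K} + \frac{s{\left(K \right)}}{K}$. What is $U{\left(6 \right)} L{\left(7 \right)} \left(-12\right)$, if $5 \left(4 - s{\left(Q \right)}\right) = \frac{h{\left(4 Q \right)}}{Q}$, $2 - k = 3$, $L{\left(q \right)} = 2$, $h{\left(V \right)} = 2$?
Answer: $- \frac{176}{5} \approx -35.2$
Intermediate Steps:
$k = -1$ ($k = 2 - 3 = -1$)
$s{\left(Q \right)} = 4 - \frac{2}{5 Q}$ ($s{\left(Q \right)} = 4 - \frac{2 \frac{1}{Q}}{5} = 4 - \frac{2}{5 Q}$)
$U{\left(K \right)} = - \frac{3}{K} + \frac{3 \left(4 - \frac{2}{5 K}\right)}{K}$ ($U{\left(K \right)} = 3 \left(- \frac{1}{K} + \frac{4 - \frac{2}{5 K}}{K}\right) = - \frac{3}{K} + \frac{3 \left(4 - \frac{2}{5 K}\right)}{K}$)
$U{\left(6 \right)} L{\left(7 \right)} \left(-12\right) = \frac{3 \left(-2 + 15 \cdot 6\right)}{5 \cdot 36} \cdot 2 \left(-12\right) = \frac{3}{5} \cdot \frac{1}{36} \left(-2 + 90\right) 2 \left(-12\right) = \frac{3}{5} \cdot \frac{1}{36} \cdot 88 \cdot 2 \left(-12\right) = \frac{22}{15} \cdot 2 \left(-12\right) = \frac{44}{15} \left(-12\right) = - \frac{176}{5}$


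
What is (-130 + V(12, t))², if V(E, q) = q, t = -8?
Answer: 19044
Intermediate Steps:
(-130 + V(12, t))² = (-130 - 8)² = (-138)² = 19044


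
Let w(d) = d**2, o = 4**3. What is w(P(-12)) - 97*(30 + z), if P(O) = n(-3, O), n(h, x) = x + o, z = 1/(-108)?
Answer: -22151/108 ≈ -205.10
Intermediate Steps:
o = 64
z = -1/108 ≈ -0.0092593
n(h, x) = 64 + x (n(h, x) = x + 64 = 64 + x)
P(O) = 64 + O
w(P(-12)) - 97*(30 + z) = (64 - 12)**2 - 97*(30 - 1/108) = 52**2 - 97*3239/108 = 2704 - 1*314183/108 = 2704 - 314183/108 = -22151/108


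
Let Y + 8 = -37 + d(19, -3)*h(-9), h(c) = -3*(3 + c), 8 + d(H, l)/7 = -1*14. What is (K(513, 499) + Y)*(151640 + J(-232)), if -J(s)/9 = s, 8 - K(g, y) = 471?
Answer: -504227840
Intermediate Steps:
K(g, y) = -463 (K(g, y) = 8 - 1*471 = 8 - 471 = -463)
d(H, l) = -154 (d(H, l) = -56 + 7*(-1*14) = -56 + 7*(-14) = -56 - 98 = -154)
J(s) = -9*s
h(c) = -9 - 3*c
Y = -2817 (Y = -8 + (-37 - 154*(-9 - 3*(-9))) = -8 + (-37 - 154*(-9 + 27)) = -8 + (-37 - 154*18) = -8 + (-37 - 2772) = -8 - 2809 = -2817)
(K(513, 499) + Y)*(151640 + J(-232)) = (-463 - 2817)*(151640 - 9*(-232)) = -3280*(151640 + 2088) = -3280*153728 = -504227840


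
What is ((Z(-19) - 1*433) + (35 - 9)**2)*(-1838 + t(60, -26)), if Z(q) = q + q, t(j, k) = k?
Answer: -382120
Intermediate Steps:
Z(q) = 2*q
((Z(-19) - 1*433) + (35 - 9)**2)*(-1838 + t(60, -26)) = ((2*(-19) - 1*433) + (35 - 9)**2)*(-1838 - 26) = ((-38 - 433) + 26**2)*(-1864) = (-471 + 676)*(-1864) = 205*(-1864) = -382120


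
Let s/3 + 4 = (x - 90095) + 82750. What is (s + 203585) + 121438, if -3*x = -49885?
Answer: 352861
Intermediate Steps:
x = 49885/3 (x = -⅓*(-49885) = 49885/3 ≈ 16628.)
s = 27838 (s = -12 + 3*((49885/3 - 90095) + 82750) = -12 + 3*(-220400/3 + 82750) = -12 + 3*(27850/3) = -12 + 27850 = 27838)
(s + 203585) + 121438 = (27838 + 203585) + 121438 = 231423 + 121438 = 352861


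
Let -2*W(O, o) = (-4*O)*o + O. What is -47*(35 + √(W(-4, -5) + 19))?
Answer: -1645 - 47*√61 ≈ -2012.1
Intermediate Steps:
W(O, o) = -O/2 + 2*O*o (W(O, o) = -((-4*O)*o + O)/2 = -(-4*O*o + O)/2 = -(O - 4*O*o)/2 = -O/2 + 2*O*o)
-47*(35 + √(W(-4, -5) + 19)) = -47*(35 + √((½)*(-4)*(-1 + 4*(-5)) + 19)) = -47*(35 + √((½)*(-4)*(-1 - 20) + 19)) = -47*(35 + √((½)*(-4)*(-21) + 19)) = -47*(35 + √(42 + 19)) = -47*(35 + √61) = -1645 - 47*√61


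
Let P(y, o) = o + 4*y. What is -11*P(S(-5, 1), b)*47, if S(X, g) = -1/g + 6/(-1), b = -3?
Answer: 16027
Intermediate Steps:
S(X, g) = -6 - 1/g (S(X, g) = -1/g + 6*(-1) = -1/g - 6 = -6 - 1/g)
-11*P(S(-5, 1), b)*47 = -11*(-3 + 4*(-6 - 1/1))*47 = -11*(-3 + 4*(-6 - 1*1))*47 = -11*(-3 + 4*(-6 - 1))*47 = -11*(-3 + 4*(-7))*47 = -11*(-3 - 28)*47 = -11*(-31)*47 = 341*47 = 16027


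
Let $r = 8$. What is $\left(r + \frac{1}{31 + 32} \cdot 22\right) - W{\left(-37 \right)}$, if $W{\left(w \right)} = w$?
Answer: $\frac{2857}{63} \approx 45.349$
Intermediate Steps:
$\left(r + \frac{1}{31 + 32} \cdot 22\right) - W{\left(-37 \right)} = \left(8 + \frac{1}{31 + 32} \cdot 22\right) - -37 = \left(8 + \frac{1}{63} \cdot 22\right) + 37 = \left(8 + \frac{22}{63}\right) + 37 = \frac{526}{63} + 37 = \frac{2857}{63}$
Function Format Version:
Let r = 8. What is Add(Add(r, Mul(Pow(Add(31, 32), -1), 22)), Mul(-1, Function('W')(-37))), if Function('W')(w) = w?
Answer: Rational(2857, 63) ≈ 45.349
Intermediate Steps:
Add(Add(r, Mul(Pow(Add(31, 32), -1), 22)), Mul(-1, Function('W')(-37))) = Add(Add(8, Mul(Pow(Add(31, 32), -1), 22)), Mul(-1, -37)) = Add(Add(8, Mul(Pow(63, -1), 22)), 37) = Add(Add(8, Mul(Rational(1, 63), 22)), 37) = Add(Add(8, Rational(22, 63)), 37) = Add(Rational(526, 63), 37) = Rational(2857, 63)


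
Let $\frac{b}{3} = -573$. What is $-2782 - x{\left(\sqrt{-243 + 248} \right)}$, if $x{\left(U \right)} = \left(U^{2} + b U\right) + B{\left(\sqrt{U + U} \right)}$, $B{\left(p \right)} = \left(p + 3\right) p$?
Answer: $-2787 + 1717 \sqrt{5} - 3 \sqrt{2} \sqrt[4]{5} \approx 1046.0$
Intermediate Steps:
$b = -1719$ ($b = 3 \left(-573\right) = -1719$)
$B{\left(p \right)} = p \left(3 + p\right)$ ($B{\left(p \right)} = \left(3 + p\right) p = p \left(3 + p\right)$)
$x{\left(U \right)} = U^{2} - 1719 U + \sqrt{2} \sqrt{U} \left(3 + \sqrt{2} \sqrt{U}\right)$ ($x{\left(U \right)} = \left(U^{2} - 1719 U\right) + \sqrt{U + U} \left(3 + \sqrt{U + U}\right) = \left(U^{2} - 1719 U\right) + \sqrt{2 U} \left(3 + \sqrt{2 U}\right) = \left(U^{2} - 1719 U\right) + \sqrt{2} \sqrt{U} \left(3 + \sqrt{2} \sqrt{U}\right) = U^{2} - 1719 U + \sqrt{2} \sqrt{U} \left(3 + \sqrt{2} \sqrt{U}\right)$)
$-2782 - x{\left(\sqrt{-243 + 248} \right)} = -2782 - \left(\left(\sqrt{-243 + 248}\right)^{2} - 1717 \sqrt{-243 + 248} + 3 \sqrt{2} \sqrt{\sqrt{-243 + 248}}\right) = -2782 - \left(\left(\sqrt{5}\right)^{2} - 1717 \sqrt{5} + 3 \sqrt{2} \sqrt{\sqrt{5}}\right) = -2782 - \left(5 - 1717 \sqrt{5} + 3 \sqrt{2} \sqrt[4]{5}\right) = -2787 + 1717 \sqrt{5} - 3 \sqrt{2} \sqrt[4]{5}$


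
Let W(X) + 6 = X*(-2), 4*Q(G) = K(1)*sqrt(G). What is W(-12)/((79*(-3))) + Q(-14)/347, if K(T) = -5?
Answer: -6/79 - 5*I*sqrt(14)/1388 ≈ -0.075949 - 0.013479*I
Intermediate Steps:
Q(G) = -5*sqrt(G)/4 (Q(G) = (-5*sqrt(G))/4 = -5*sqrt(G)/4)
W(X) = -6 - 2*X (W(X) = -6 + X*(-2) = -6 - 2*X)
W(-12)/((79*(-3))) + Q(-14)/347 = (-6 - 2*(-12))/((79*(-3))) - 5*I*sqrt(14)/4/347 = (-6 + 24)/(-237) - 5*I*sqrt(14)/4*(1/347) = 18*(-1/237) - 5*I*sqrt(14)/4*(1/347) = -6/79 - 5*I*sqrt(14)/1388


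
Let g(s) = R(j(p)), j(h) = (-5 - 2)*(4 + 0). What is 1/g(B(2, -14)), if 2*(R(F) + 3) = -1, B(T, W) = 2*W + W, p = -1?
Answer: -2/7 ≈ -0.28571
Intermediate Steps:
j(h) = -28 (j(h) = -7*4 = -28)
B(T, W) = 3*W
R(F) = -7/2 (R(F) = -3 + (1/2)*(-1) = -3 - 1/2 = -7/2)
g(s) = -7/2
1/g(B(2, -14)) = 1/(-7/2) = -2/7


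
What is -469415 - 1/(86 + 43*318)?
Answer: -6459150401/13760 ≈ -4.6942e+5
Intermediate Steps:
-469415 - 1/(86 + 43*318) = -469415 - 1/(86 + 13674) = -469415 - 1/13760 = -6459150401/13760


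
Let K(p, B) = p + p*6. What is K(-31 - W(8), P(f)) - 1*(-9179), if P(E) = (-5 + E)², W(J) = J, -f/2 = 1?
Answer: 8906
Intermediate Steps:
f = -2 (f = -2*1 = -2)
K(p, B) = 7*p (K(p, B) = p + 6*p = 7*p)
K(-31 - W(8), P(f)) - 1*(-9179) = 7*(-31 - 1*8) - 1*(-9179) = 7*(-31 - 8) + 9179 = 7*(-39) + 9179 = -273 + 9179 = 8906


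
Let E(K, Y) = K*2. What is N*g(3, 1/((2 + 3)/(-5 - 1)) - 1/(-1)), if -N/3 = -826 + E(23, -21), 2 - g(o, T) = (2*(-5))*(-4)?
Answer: -88920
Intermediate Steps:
E(K, Y) = 2*K
g(o, T) = -38 (g(o, T) = 2 - 2*(-5)*(-4) = 2 - (-10)*(-4) = 2 - 1*40 = 2 - 40 = -38)
N = 2340 (N = -3*(-826 + 2*23) = -3*(-826 + 46) = -3*(-780) = 2340)
N*g(3, 1/((2 + 3)/(-5 - 1)) - 1/(-1)) = 2340*(-38) = -88920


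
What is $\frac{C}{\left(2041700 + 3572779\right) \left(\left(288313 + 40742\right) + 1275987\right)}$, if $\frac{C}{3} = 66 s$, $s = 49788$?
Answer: $\frac{20284}{18542128813} \approx 1.0939 \cdot 10^{-6}$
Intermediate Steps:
$C = 9858024$ ($C = 3 \cdot 66 \cdot 49788 = 3 \cdot 3286008 = 9858024$)
$\frac{C}{\left(2041700 + 3572779\right) \left(\left(288313 + 40742\right) + 1275987\right)} = \frac{9858024}{\left(2041700 + 3572779\right) \left(\left(288313 + 40742\right) + 1275987\right)} = \frac{9858024}{5614479 \left(329055 + 1275987\right)} = \frac{9858024}{5614479 \cdot 1605042} = \frac{9858024}{9011474603118} = 9858024 \cdot \frac{1}{9011474603118} = \frac{20284}{18542128813}$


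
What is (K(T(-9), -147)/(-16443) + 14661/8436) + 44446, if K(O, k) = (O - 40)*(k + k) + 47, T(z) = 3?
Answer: 2055131161177/46237716 ≈ 44447.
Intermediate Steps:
K(O, k) = 47 + 2*k*(-40 + O) (K(O, k) = (-40 + O)*(2*k) + 47 = 2*k*(-40 + O) + 47 = 47 + 2*k*(-40 + O))
(K(T(-9), -147)/(-16443) + 14661/8436) + 44446 = ((47 - 80*(-147) + 2*3*(-147))/(-16443) + 14661/8436) + 44446 = ((47 + 11760 - 882)*(-1/16443) + 14661*(1/8436)) + 44446 = (10925*(-1/16443) + 4887/2812) + 44446 = (-10925/16443 + 4887/2812) + 44446 = 49635841/46237716 + 44446 = 2055131161177/46237716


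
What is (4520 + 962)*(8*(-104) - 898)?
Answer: -9483860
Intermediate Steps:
(4520 + 962)*(8*(-104) - 898) = 5482*(-832 - 898) = 5482*(-1730) = -9483860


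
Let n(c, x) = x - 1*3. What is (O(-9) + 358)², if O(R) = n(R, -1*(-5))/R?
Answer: 10368400/81 ≈ 1.2801e+5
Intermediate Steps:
n(c, x) = -3 + x (n(c, x) = x - 3 = -3 + x)
O(R) = 2/R (O(R) = (-3 - 1*(-5))/R = (-3 + 5)/R = 2/R)
(O(-9) + 358)² = (2/(-9) + 358)² = (2*(-⅑) + 358)² = (-2/9 + 358)² = (3220/9)² = 10368400/81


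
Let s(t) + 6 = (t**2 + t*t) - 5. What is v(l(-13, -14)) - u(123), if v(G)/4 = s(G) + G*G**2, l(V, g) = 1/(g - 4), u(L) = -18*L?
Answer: 3163895/1458 ≈ 2170.0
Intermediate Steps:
l(V, g) = 1/(-4 + g)
s(t) = -11 + 2*t**2 (s(t) = -6 + ((t**2 + t*t) - 5) = -6 + ((t**2 + t**2) - 5) = -6 + (2*t**2 - 5) = -6 + (-5 + 2*t**2) = -11 + 2*t**2)
v(G) = -44 + 4*G**3 + 8*G**2 (v(G) = 4*((-11 + 2*G**2) + G*G**2) = 4*((-11 + 2*G**2) + G**3) = 4*(-11 + G**3 + 2*G**2) = -44 + 4*G**3 + 8*G**2)
v(l(-13, -14)) - u(123) = (-44 + 4*(1/(-4 - 14))**3 + 8*(1/(-4 - 14))**2) - (-18)*123 = (-44 + 4*(1/(-18))**3 + 8*(1/(-18))**2) - 1*(-2214) = (-44 + 4*(-1/18)**3 + 8*(-1/18)**2) + 2214 = (-44 + 4*(-1/5832) + 8*(1/324)) + 2214 = (-44 - 1/1458 + 2/81) + 2214 = -64117/1458 + 2214 = 3163895/1458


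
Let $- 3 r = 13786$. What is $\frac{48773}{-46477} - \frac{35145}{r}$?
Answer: $\frac{4227917917}{640731922} \approx 6.5986$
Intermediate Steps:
$r = - \frac{13786}{3}$ ($r = \left(- \frac{1}{3}\right) 13786 = - \frac{13786}{3} \approx -4595.3$)
$\frac{48773}{-46477} - \frac{35145}{r} = \frac{48773}{-46477} - \frac{35145}{- \frac{13786}{3}} = 48773 \left(- \frac{1}{46477}\right) - - \frac{105435}{13786} = - \frac{48773}{46477} + \frac{105435}{13786} = \frac{4227917917}{640731922}$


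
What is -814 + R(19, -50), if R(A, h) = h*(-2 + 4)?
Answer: -914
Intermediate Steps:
R(A, h) = 2*h (R(A, h) = h*2 = 2*h)
-814 + R(19, -50) = -814 + 2*(-50) = -814 - 100 = -914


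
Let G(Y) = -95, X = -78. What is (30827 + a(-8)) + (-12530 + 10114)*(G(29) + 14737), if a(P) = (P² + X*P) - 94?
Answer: -35343651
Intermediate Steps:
a(P) = -94 + P² - 78*P (a(P) = (P² - 78*P) - 94 = -94 + P² - 78*P)
(30827 + a(-8)) + (-12530 + 10114)*(G(29) + 14737) = (30827 + (-94 + (-8)² - 78*(-8))) + (-12530 + 10114)*(-95 + 14737) = (30827 + (-94 + 64 + 624)) - 2416*14642 = (30827 + 594) - 35375072 = 31421 - 35375072 = -35343651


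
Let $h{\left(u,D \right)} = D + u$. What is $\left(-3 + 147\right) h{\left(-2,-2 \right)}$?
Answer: $-576$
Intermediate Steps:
$\left(-3 + 147\right) h{\left(-2,-2 \right)} = \left(-3 + 147\right) \left(-2 - 2\right) = 144 \left(-4\right) = -576$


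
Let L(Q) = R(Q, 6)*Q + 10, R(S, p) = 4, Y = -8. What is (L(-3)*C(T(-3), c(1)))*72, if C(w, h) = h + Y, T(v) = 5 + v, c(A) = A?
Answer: 1008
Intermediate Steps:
L(Q) = 10 + 4*Q (L(Q) = 4*Q + 10 = 10 + 4*Q)
C(w, h) = -8 + h (C(w, h) = h - 8 = -8 + h)
(L(-3)*C(T(-3), c(1)))*72 = ((10 + 4*(-3))*(-8 + 1))*72 = ((10 - 12)*(-7))*72 = -2*(-7)*72 = 14*72 = 1008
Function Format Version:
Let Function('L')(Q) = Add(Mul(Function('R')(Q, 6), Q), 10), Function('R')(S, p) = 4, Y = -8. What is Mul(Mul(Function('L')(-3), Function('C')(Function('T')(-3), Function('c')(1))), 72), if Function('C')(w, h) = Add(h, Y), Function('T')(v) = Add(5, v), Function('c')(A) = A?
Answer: 1008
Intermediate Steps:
Function('L')(Q) = Add(10, Mul(4, Q)) (Function('L')(Q) = Add(Mul(4, Q), 10) = Add(10, Mul(4, Q)))
Function('C')(w, h) = Add(-8, h) (Function('C')(w, h) = Add(h, -8) = Add(-8, h))
Mul(Mul(Function('L')(-3), Function('C')(Function('T')(-3), Function('c')(1))), 72) = Mul(Mul(Add(10, Mul(4, -3)), Add(-8, 1)), 72) = Mul(Mul(Add(10, -12), -7), 72) = Mul(Mul(-2, -7), 72) = Mul(14, 72) = 1008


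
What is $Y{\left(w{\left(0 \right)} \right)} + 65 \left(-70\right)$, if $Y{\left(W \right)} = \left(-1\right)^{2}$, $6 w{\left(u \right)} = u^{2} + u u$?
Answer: $-4549$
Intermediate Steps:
$w{\left(u \right)} = \frac{u^{2}}{3}$ ($w{\left(u \right)} = \frac{u^{2} + u u}{6} = \frac{u^{2} + u^{2}}{6} = \frac{2 u^{2}}{6} = \frac{u^{2}}{3}$)
$Y{\left(W \right)} = 1$
$Y{\left(w{\left(0 \right)} \right)} + 65 \left(-70\right) = 1 + 65 \left(-70\right) = 1 - 4550 = -4549$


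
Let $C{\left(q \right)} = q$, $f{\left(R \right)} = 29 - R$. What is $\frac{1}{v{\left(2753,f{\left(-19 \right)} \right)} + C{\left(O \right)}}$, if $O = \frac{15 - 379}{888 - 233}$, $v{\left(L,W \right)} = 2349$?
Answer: $\frac{655}{1538231} \approx 0.00042581$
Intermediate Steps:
$O = - \frac{364}{655} \approx -0.55573$
$\frac{1}{v{\left(2753,f{\left(-19 \right)} \right)} + C{\left(O \right)}} = \frac{1}{2349 - \frac{364}{655}} = \frac{1}{\frac{1538231}{655}} = \frac{655}{1538231}$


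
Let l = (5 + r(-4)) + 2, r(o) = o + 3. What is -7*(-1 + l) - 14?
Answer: -49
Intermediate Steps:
r(o) = 3 + o
l = 6 (l = (5 + (3 - 4)) + 2 = (5 - 1) + 2 = 4 + 2 = 6)
-7*(-1 + l) - 14 = -7*(-1 + 6) - 14 = -7*5 - 14 = -35 - 14 = -49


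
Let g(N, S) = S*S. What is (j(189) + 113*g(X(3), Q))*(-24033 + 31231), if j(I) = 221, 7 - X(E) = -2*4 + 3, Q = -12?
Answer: 118716614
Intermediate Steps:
X(E) = 12 (X(E) = 7 - (-2*4 + 3) = 7 - (-8 + 3) = 7 - 1*(-5) = 7 + 5 = 12)
g(N, S) = S**2
(j(189) + 113*g(X(3), Q))*(-24033 + 31231) = (221 + 113*(-12)**2)*(-24033 + 31231) = (221 + 113*144)*7198 = (221 + 16272)*7198 = 16493*7198 = 118716614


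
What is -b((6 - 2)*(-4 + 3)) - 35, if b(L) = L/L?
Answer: -36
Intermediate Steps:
b(L) = 1
-b((6 - 2)*(-4 + 3)) - 35 = -1*1 - 35 = -1 - 35 = -36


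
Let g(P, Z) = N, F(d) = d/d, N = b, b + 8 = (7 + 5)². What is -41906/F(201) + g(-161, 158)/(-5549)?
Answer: -232536530/5549 ≈ -41906.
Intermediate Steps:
b = 136 (b = -8 + (7 + 5)² = -8 + 12² = -8 + 144 = 136)
N = 136
F(d) = 1
g(P, Z) = 136
-41906/F(201) + g(-161, 158)/(-5549) = -41906/1 + 136/(-5549) = -41906*1 + 136*(-1/5549) = -41906 - 136/5549 = -232536530/5549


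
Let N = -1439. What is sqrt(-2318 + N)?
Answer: 17*I*sqrt(13) ≈ 61.294*I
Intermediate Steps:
sqrt(-2318 + N) = sqrt(-2318 - 1439) = sqrt(-3757) = 17*I*sqrt(13)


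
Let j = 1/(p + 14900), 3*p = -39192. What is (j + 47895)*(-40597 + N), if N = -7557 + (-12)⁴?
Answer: -1205503944689/918 ≈ -1.3132e+9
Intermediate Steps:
p = -13064 (p = (⅓)*(-39192) = -13064)
j = 1/1836 (j = 1/(-13064 + 14900) = 1/1836 ≈ 0.00054466)
N = 13179 (N = -7557 + 20736 = 13179)
(j + 47895)*(-40597 + N) = (1/1836 + 47895)*(-40597 + 13179) = (87935221/1836)*(-27418) = -1205503944689/918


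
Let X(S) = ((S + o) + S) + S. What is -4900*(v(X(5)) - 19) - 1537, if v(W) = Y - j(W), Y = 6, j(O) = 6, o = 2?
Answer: 91563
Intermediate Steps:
X(S) = 2 + 3*S (X(S) = ((S + 2) + S) + S = ((2 + S) + S) + S = (2 + 2*S) + S = 2 + 3*S)
v(W) = 0 (v(W) = 6 - 1*6 = 6 - 6 = 0)
-4900*(v(X(5)) - 19) - 1537 = -4900*(0 - 19) - 1537 = -4900*(-19) - 1537 = -1225*(-76) - 1537 = 93100 - 1537 = 91563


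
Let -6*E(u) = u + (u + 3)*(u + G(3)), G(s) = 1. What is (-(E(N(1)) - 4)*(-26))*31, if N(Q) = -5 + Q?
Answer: -9269/3 ≈ -3089.7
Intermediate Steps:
E(u) = -u/6 - (1 + u)*(3 + u)/6 (E(u) = -(u + (u + 3)*(u + 1))/6 = -(u + (3 + u)*(1 + u))/6 = -(u + (1 + u)*(3 + u))/6 = -u/6 - (1 + u)*(3 + u)/6)
(-(E(N(1)) - 4)*(-26))*31 = (-((-½ - 5*(-5 + 1)/6 - (-5 + 1)²/6) - 4)*(-26))*31 = (-((-½ - ⅚*(-4) - ⅙*(-4)²) - 4)*(-26))*31 = (-((-½ + 10/3 - ⅙*16) - 4)*(-26))*31 = (-((-½ + 10/3 - 8/3) - 4)*(-26))*31 = (-(⅙ - 4)*(-26))*31 = (-1*(-23/6)*(-26))*31 = ((23/6)*(-26))*31 = -299/3*31 = -9269/3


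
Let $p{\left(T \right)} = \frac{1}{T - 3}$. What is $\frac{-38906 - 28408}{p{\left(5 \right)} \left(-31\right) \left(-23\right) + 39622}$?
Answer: $- \frac{134628}{79957} \approx -1.6838$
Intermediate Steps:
$p{\left(T \right)} = \frac{1}{-3 + T}$
$\frac{-38906 - 28408}{p{\left(5 \right)} \left(-31\right) \left(-23\right) + 39622} = \frac{-38906 - 28408}{\frac{1}{-3 + 5} \left(-31\right) \left(-23\right) + 39622} = - \frac{67314}{\frac{1}{2} \left(-31\right) \left(-23\right) + 39622} = - \frac{67314}{\left(- \frac{31}{2}\right) \left(-23\right) + 39622} = - \frac{67314}{\frac{713}{2} + 39622} = - \frac{67314}{\frac{79957}{2}} = \left(-67314\right) \frac{2}{79957} = - \frac{134628}{79957}$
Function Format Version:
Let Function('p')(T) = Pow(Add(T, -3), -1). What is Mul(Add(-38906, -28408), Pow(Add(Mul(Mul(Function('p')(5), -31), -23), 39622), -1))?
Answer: Rational(-134628, 79957) ≈ -1.6838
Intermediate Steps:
Function('p')(T) = Pow(Add(-3, T), -1)
Mul(Add(-38906, -28408), Pow(Add(Mul(Mul(Function('p')(5), -31), -23), 39622), -1)) = Mul(Add(-38906, -28408), Pow(Add(Mul(Mul(Pow(Add(-3, 5), -1), -31), -23), 39622), -1)) = Mul(-67314, Pow(Add(Mul(Mul(Pow(2, -1), -31), -23), 39622), -1)) = Mul(-67314, Pow(Add(Mul(Mul(Rational(1, 2), -31), -23), 39622), -1)) = Mul(-67314, Pow(Add(Mul(Rational(-31, 2), -23), 39622), -1)) = Mul(-67314, Pow(Add(Rational(713, 2), 39622), -1)) = Mul(-67314, Pow(Rational(79957, 2), -1)) = Mul(-67314, Rational(2, 79957)) = Rational(-134628, 79957)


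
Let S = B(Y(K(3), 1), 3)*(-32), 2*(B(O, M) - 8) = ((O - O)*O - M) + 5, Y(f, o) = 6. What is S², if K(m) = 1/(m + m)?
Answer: 82944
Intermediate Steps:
K(m) = 1/(2*m)
B(O, M) = 21/2 - M/2 (B(O, M) = 8 + (((O - O)*O - M) + 5)/2 = 8 + ((0*O - M) + 5)/2 = 8 + ((0 - M) + 5)/2 = 8 + (-M + 5)/2 = 8 + (5 - M)/2 = 8 + (5/2 - M/2) = 21/2 - M/2)
S = -288 (S = (21/2 - ½*3)*(-32) = (21/2 - 3/2)*(-32) = 9*(-32) = -288)
S² = (-288)² = 82944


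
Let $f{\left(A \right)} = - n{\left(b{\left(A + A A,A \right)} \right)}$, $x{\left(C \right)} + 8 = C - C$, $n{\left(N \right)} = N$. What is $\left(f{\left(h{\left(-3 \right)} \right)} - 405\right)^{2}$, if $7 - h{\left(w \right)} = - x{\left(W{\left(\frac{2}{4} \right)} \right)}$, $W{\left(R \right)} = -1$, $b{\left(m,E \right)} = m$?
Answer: $164025$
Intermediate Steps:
$x{\left(C \right)} = -8$ ($x{\left(C \right)} = -8 + \left(C - C\right) = -8 + 0 = -8$)
$h{\left(w \right)} = -1$ ($h{\left(w \right)} = 7 - \left(-1\right) \left(-8\right) = 7 - 8 = -1$)
$f{\left(A \right)} = - A - A^{2}$ ($f{\left(A \right)} = - (A + A A) = - (A + A^{2}) = - A - A^{2}$)
$\left(f{\left(h{\left(-3 \right)} \right)} - 405\right)^{2} = \left(\left(-1\right) \left(-1\right) \left(1 - 1\right) - 405\right)^{2} = \left(\left(-1\right) \left(-1\right) 0 - 405\right)^{2} = \left(0 - 405\right)^{2} = \left(-405\right)^{2} = 164025$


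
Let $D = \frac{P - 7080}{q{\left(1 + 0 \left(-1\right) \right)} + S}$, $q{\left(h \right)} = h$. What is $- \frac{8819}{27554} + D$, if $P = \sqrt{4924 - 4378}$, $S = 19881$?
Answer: $- \frac{185210839}{273914314} + \frac{\sqrt{546}}{19882} \approx -0.67499$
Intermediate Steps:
$P = \sqrt{546}$ ($P = \sqrt{4924 - 4378} = \sqrt{546} \approx 23.367$)
$D = - \frac{3540}{9941} + \frac{\sqrt{546}}{19882}$ ($D = \frac{\sqrt{546} - 7080}{\left(1 + 0 \left(-1\right)\right) + 19881} = \frac{-7080 + \sqrt{546}}{\left(1 + 0\right) + 19881} = \frac{-7080 + \sqrt{546}}{1 + 19881} = \frac{-7080 + \sqrt{546}}{19882} = \left(-7080 + \sqrt{546}\right) \frac{1}{19882} = - \frac{3540}{9941} + \frac{\sqrt{546}}{19882} \approx -0.35493$)
$- \frac{8819}{27554} + D = - \frac{8819}{27554} - \left(\frac{3540}{9941} - \frac{\sqrt{546}}{19882}\right) = - \frac{185210839}{273914314} + \frac{\sqrt{546}}{19882}$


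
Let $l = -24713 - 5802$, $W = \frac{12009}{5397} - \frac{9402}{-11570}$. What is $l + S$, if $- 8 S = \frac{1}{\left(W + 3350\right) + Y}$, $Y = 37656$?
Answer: $- \frac{104187943744672495}{3414318981952} \approx -30515.0$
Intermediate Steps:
$W = \frac{31614454}{10407215}$ ($W = 12009 \cdot \frac{1}{5397} - - \frac{4701}{5785} = \frac{4003}{1799} + \frac{4701}{5785} = \frac{31614454}{10407215} \approx 3.0377$)
$l = -30515$ ($l = -24713 - 5802 = -30515$)
$S = - \frac{10407215}{3414318981952}$ ($S = - \frac{1}{8 \left(\left(\frac{31614454}{10407215} + 3350\right) + 37656\right)} = - \frac{1}{8 \left(\frac{34895784704}{10407215} + 37656\right)} = - \frac{1}{8 \cdot \frac{426789872744}{10407215}} = \left(- \frac{1}{8}\right) \frac{10407215}{426789872744} = - \frac{10407215}{3414318981952} \approx -3.0481 \cdot 10^{-6}$)
$l + S = -30515 - \frac{10407215}{3414318981952} = - \frac{104187943744672495}{3414318981952}$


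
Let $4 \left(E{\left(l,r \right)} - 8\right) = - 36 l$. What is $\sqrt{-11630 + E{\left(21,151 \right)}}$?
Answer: $i \sqrt{11811} \approx 108.68 i$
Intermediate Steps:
$E{\left(l,r \right)} = 8 - 9 l$ ($E{\left(l,r \right)} = 8 + \frac{\left(-1\right) 36 l}{4} = 8 + \frac{\left(-36\right) l}{4} = 8 - 9 l$)
$\sqrt{-11630 + E{\left(21,151 \right)}} = \sqrt{-11630 + \left(8 - 189\right)} = \sqrt{-11630 - 181} = \sqrt{-11811} = i \sqrt{11811}$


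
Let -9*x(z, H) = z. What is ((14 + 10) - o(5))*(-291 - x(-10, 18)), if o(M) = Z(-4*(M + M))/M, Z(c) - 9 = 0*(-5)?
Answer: -97273/15 ≈ -6484.9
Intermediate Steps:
x(z, H) = -z/9
Z(c) = 9 (Z(c) = 9 + 0*(-5) = 9 + 0 = 9)
o(M) = 9/M
((14 + 10) - o(5))*(-291 - x(-10, 18)) = ((14 + 10) - 9/5)*(-291 - (-1)*(-10)/9) = (24 - 9/5)*(-291 - 1*10/9) = (24 - 1*9/5)*(-291 - 10/9) = (24 - 9/5)*(-2629/9) = (111/5)*(-2629/9) = -97273/15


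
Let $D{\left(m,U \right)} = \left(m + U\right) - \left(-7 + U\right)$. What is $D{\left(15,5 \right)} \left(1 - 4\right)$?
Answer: $-66$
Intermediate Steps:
$D{\left(m,U \right)} = 7 + m$ ($D{\left(m,U \right)} = \left(U + m\right) - \left(-7 + U\right) = 7 + m$)
$D{\left(15,5 \right)} \left(1 - 4\right) = \left(7 + 15\right) \left(1 - 4\right) = 22 \left(1 - 4\right) = 22 \left(-3\right) = -66$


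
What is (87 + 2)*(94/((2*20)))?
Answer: 4183/20 ≈ 209.15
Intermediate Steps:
(87 + 2)*(94/((2*20))) = 89*(94/40) = 89*(94*(1/40)) = 89*(47/20) = 4183/20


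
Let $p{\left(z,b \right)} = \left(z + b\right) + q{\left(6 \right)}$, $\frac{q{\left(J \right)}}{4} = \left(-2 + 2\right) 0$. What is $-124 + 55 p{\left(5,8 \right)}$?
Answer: $591$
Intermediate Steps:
$q{\left(J \right)} = 0$ ($q{\left(J \right)} = 4 \left(-2 + 2\right) 0 = 4 \cdot 0 \cdot 0 = 4 \cdot 0 = 0$)
$p{\left(z,b \right)} = b + z$ ($p{\left(z,b \right)} = \left(z + b\right) + 0 = \left(b + z\right) + 0 = b + z$)
$-124 + 55 p{\left(5,8 \right)} = -124 + 55 \left(8 + 5\right) = -124 + 55 \cdot 13 = -124 + 715 = 591$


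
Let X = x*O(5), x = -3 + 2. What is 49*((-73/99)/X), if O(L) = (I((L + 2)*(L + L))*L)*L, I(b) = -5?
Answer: -3577/12375 ≈ -0.28905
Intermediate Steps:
x = -1
O(L) = -5*L² (O(L) = (-5*L)*L = -5*L²)
X = 125 (X = -(-5)*5² = -(-5)*25 = -1*(-125) = 125)
49*((-73/99)/X) = 49*(-73/99/125) = 49*(-73*1/99*(1/125)) = 49*(-73/99*1/125) = 49*(-73/12375) = -3577/12375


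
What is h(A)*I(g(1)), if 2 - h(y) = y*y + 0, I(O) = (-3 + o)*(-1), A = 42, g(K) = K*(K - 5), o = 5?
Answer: 3524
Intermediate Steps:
g(K) = K*(-5 + K)
I(O) = -2 (I(O) = (-3 + 5)*(-1) = 2*(-1) = -2)
h(y) = 2 - y**2 (h(y) = 2 - (y*y + 0) = 2 - (y**2 + 0) = 2 - y**2)
h(A)*I(g(1)) = (2 - 1*42**2)*(-2) = (2 - 1*1764)*(-2) = (2 - 1764)*(-2) = -1762*(-2) = 3524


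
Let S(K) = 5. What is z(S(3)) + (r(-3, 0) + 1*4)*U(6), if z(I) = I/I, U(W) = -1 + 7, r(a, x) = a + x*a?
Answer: 7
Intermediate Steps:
r(a, x) = a + a*x
U(W) = 6
z(I) = 1
z(S(3)) + (r(-3, 0) + 1*4)*U(6) = 1 + (-3*(1 + 0) + 1*4)*6 = 1 + (-3*1 + 4)*6 = 1 + (-3 + 4)*6 = 1 + 1*6 = 1 + 6 = 7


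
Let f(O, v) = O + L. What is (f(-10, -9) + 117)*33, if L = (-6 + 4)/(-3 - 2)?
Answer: 17721/5 ≈ 3544.2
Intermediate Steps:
L = 2/5 (L = -2/(-5) = -2*(-1/5) = 2/5 ≈ 0.40000)
f(O, v) = 2/5 + O (f(O, v) = O + 2/5 = 2/5 + O)
(f(-10, -9) + 117)*33 = ((2/5 - 10) + 117)*33 = (-48/5 + 117)*33 = (537/5)*33 = 17721/5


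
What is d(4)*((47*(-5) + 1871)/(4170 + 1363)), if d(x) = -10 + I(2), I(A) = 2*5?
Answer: 0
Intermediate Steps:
I(A) = 10
d(x) = 0 (d(x) = -10 + 10 = 0)
d(4)*((47*(-5) + 1871)/(4170 + 1363)) = 0*((47*(-5) + 1871)/(4170 + 1363)) = 0*((-235 + 1871)/5533) = 0*(1636*(1/5533)) = 0*(1636/5533) = 0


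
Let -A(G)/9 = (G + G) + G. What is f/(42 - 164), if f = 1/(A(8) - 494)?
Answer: 1/86620 ≈ 1.1545e-5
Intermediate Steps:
A(G) = -27*G (A(G) = -9*((G + G) + G) = -9*(2*G + G) = -27*G)
f = -1/710 (f = 1/(-27*8 - 494) = 1/(-216 - 494) = 1/(-710) = -1/710 ≈ -0.0014085)
f/(42 - 164) = -1/(710*(42 - 164)) = -1/710/(-122) = -1/710*(-1/122) = 1/86620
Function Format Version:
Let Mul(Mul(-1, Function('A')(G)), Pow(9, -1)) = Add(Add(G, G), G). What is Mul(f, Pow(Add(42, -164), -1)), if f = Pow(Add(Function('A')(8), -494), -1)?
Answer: Rational(1, 86620) ≈ 1.1545e-5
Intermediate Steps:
Function('A')(G) = Mul(-27, G) (Function('A')(G) = Mul(-9, Add(Add(G, G), G)) = Mul(-9, Add(Mul(2, G), G)) = Mul(-9, Mul(3, G)) = Mul(-27, G))
f = Rational(-1, 710) (f = Pow(Add(Mul(-27, 8), -494), -1) = Pow(Add(-216, -494), -1) = Pow(-710, -1) = Rational(-1, 710) ≈ -0.0014085)
Mul(f, Pow(Add(42, -164), -1)) = Mul(Rational(-1, 710), Pow(Add(42, -164), -1)) = Mul(Rational(-1, 710), Pow(-122, -1)) = Mul(Rational(-1, 710), Rational(-1, 122)) = Rational(1, 86620)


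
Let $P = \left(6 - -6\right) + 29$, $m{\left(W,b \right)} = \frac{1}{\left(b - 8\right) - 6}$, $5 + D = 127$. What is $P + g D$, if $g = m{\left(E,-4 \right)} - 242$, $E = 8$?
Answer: $- \frac{265408}{9} \approx -29490.0$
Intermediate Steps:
$D = 122$ ($D = -5 + 127 = 122$)
$m{\left(W,b \right)} = \frac{1}{-14 + b}$ ($m{\left(W,b \right)} = \frac{1}{\left(-8 + b\right) - 6} = \frac{1}{-14 + b}$)
$P = 41$ ($P = \left(6 + 6\right) + 29 = 12 + 29 = 41$)
$g = - \frac{4357}{18}$ ($g = \frac{1}{-14 - 4} - 242 = \frac{1}{-18} - 242 = - \frac{1}{18} - 242 = - \frac{4357}{18} \approx -242.06$)
$P + g D = 41 - \frac{265777}{9} = - \frac{265408}{9}$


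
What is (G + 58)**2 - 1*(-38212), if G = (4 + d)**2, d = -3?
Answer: 41693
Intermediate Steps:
G = 1 (G = (4 - 3)**2 = 1**2 = 1)
(G + 58)**2 - 1*(-38212) = (1 + 58)**2 - 1*(-38212) = 59**2 + 38212 = 3481 + 38212 = 41693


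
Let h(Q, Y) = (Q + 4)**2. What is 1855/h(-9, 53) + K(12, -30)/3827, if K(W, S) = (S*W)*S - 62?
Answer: 1473507/19135 ≈ 77.006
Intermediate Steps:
h(Q, Y) = (4 + Q)**2
K(W, S) = -62 + W*S**2 (K(W, S) = W*S**2 - 62 = -62 + W*S**2)
1855/h(-9, 53) + K(12, -30)/3827 = 1855/((4 - 9)**2) + (-62 + 12*(-30)**2)/3827 = 1855/((-5)**2) + (-62 + 12*900)*(1/3827) = 1855/25 + (-62 + 10800)*(1/3827) = 1855*(1/25) + 10738*(1/3827) = 371/5 + 10738/3827 = 1473507/19135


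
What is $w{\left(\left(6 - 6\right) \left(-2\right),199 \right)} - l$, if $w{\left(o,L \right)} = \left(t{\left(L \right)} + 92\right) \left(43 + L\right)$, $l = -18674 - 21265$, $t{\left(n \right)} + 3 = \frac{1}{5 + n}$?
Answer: $\frac{6270775}{102} \approx 61478.0$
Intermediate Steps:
$t{\left(n \right)} = -3 + \frac{1}{5 + n}$
$l = -39939$
$w{\left(o,L \right)} = \left(43 + L\right) \left(92 + \frac{-14 - 3 L}{5 + L}\right)$ ($w{\left(o,L \right)} = \left(\frac{-14 - 3 L}{5 + L} + 92\right) \left(43 + L\right) = \left(92 + \frac{-14 - 3 L}{5 + L}\right) \left(43 + L\right) = \left(43 + L\right) \left(92 + \frac{-14 - 3 L}{5 + L}\right)$)
$w{\left(\left(6 - 6\right) \left(-2\right),199 \right)} - l = \frac{19178 + 89 \cdot 199^{2} + 4273 \cdot 199}{5 + 199} - -39939 = \frac{19178 + 89 \cdot 39601 + 850327}{204} + 39939 = \frac{19178 + 3524489 + 850327}{204} + 39939 = \frac{1}{204} \cdot 4393994 + 39939 = \frac{2196997}{102} + 39939 = \frac{6270775}{102}$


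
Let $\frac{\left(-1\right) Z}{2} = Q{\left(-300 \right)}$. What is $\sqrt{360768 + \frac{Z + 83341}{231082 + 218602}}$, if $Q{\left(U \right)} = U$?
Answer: $\frac{\sqrt{63108124007417}}{13226} \approx 600.64$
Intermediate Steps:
$Z = 600$ ($Z = \left(-2\right) \left(-300\right) = 600$)
$\sqrt{360768 + \frac{Z + 83341}{231082 + 218602}} = \sqrt{360768 + \frac{600 + 83341}{231082 + 218602}} = \sqrt{360768 + \frac{83941}{449684}} = \sqrt{\frac{162231681253}{449684}} = \frac{\sqrt{63108124007417}}{13226}$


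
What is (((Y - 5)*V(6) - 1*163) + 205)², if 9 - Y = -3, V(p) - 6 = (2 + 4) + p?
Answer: 28224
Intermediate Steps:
V(p) = 12 + p (V(p) = 6 + ((2 + 4) + p) = 6 + (6 + p) = 12 + p)
Y = 12 (Y = 9 - 1*(-3) = 9 + 3 = 12)
(((Y - 5)*V(6) - 1*163) + 205)² = (((12 - 5)*(12 + 6) - 1*163) + 205)² = ((7*18 - 163) + 205)² = ((126 - 163) + 205)² = (-37 + 205)² = 168² = 28224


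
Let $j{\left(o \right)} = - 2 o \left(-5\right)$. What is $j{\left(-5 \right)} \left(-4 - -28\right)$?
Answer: $-1200$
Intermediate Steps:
$j{\left(o \right)} = 10 o$
$j{\left(-5 \right)} \left(-4 - -28\right) = 10 \left(-5\right) \left(-4 - -28\right) = - 50 \left(-4 + 28\right) = \left(-50\right) 24 = -1200$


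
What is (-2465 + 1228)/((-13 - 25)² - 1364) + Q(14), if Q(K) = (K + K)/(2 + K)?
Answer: -1097/80 ≈ -13.712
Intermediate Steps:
Q(K) = 2*K/(2 + K) (Q(K) = (2*K)/(2 + K) = 2*K/(2 + K))
(-2465 + 1228)/((-13 - 25)² - 1364) + Q(14) = (-2465 + 1228)/((-13 - 25)² - 1364) + 2*14/(2 + 14) = -1237/((-38)² - 1364) + 2*14/16 = -1237/(1444 - 1364) + 2*14*(1/16) = -1237/80 + 7/4 = -1097/80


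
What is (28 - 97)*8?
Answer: -552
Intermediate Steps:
(28 - 97)*8 = -69*8 = -552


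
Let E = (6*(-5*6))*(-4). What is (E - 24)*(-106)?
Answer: -73776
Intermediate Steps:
E = 720 (E = (6*(-30))*(-4) = -180*(-4) = 720)
(E - 24)*(-106) = (720 - 24)*(-106) = 696*(-106) = -73776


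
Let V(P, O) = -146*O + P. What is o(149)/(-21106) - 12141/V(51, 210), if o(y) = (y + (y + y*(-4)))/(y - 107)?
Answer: 31495717/79337454 ≈ 0.39698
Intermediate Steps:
V(P, O) = P - 146*O
o(y) = -2*y/(-107 + y) (o(y) = (y + (y - 4*y))/(-107 + y) = (y - 3*y)/(-107 + y) = (-2*y)/(-107 + y) = -2*y/(-107 + y))
o(149)/(-21106) - 12141/V(51, 210) = -2*149/(-107 + 149)/(-21106) - 12141/(51 - 146*210) = -2*149/42*(-1/21106) - 12141/(51 - 30660) = -2*149*1/42*(-1/21106) - 12141/(-30609) = -149/21*(-1/21106) - 12141*(-1/30609) = 149/443226 + 71/179 = 31495717/79337454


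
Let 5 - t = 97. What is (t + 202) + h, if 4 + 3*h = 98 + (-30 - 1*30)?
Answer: 364/3 ≈ 121.33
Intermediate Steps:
t = -92 (t = 5 - 1*97 = 5 - 97 = -92)
h = 34/3 (h = -4/3 + (98 + (-30 - 1*30))/3 = -4/3 + (98 + (-30 - 30))/3 = -4/3 + (98 - 60)/3 = -4/3 + (1/3)*38 = -4/3 + 38/3 = 34/3 ≈ 11.333)
(t + 202) + h = (-92 + 202) + 34/3 = 110 + 34/3 = 364/3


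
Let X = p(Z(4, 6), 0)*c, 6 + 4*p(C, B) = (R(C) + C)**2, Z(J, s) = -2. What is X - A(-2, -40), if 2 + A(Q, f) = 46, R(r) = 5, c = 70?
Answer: 17/2 ≈ 8.5000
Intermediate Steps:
A(Q, f) = 44 (A(Q, f) = -2 + 46 = 44)
p(C, B) = -3/2 + (5 + C)**2/4
X = 105/2 (X = (-3/2 + (5 - 2)**2/4)*70 = (-3/2 + (1/4)*3**2)*70 = (-3/2 + (1/4)*9)*70 = (-3/2 + 9/4)*70 = (3/4)*70 = 105/2 ≈ 52.500)
X - A(-2, -40) = 105/2 - 1*44 = 105/2 - 44 = 17/2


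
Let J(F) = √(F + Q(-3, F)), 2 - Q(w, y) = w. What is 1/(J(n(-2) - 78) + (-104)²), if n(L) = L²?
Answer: 10816/116985925 - I*√69/116985925 ≈ 9.2456e-5 - 7.1005e-8*I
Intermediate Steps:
Q(w, y) = 2 - w
J(F) = √(5 + F) (J(F) = √(F + (2 - 1*(-3))) = √(F + (2 + 3)) = √(F + 5) = √(5 + F))
1/(J(n(-2) - 78) + (-104)²) = 1/(√(5 + ((-2)² - 78)) + (-104)²) = 1/(√(5 + (4 - 78)) + 10816) = 1/(√(5 - 74) + 10816) = 1/(√(-69) + 10816) = 1/(I*√69 + 10816) = 1/(10816 + I*√69)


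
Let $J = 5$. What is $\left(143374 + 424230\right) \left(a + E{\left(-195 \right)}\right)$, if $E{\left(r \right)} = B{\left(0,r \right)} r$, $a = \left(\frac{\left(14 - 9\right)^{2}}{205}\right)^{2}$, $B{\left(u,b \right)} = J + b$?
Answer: $\frac{862219202300}{41} \approx 2.103 \cdot 10^{10}$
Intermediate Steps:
$B{\left(u,b \right)} = 5 + b$
$a = \frac{25}{1681}$ ($a = \left(5^{2} \cdot \frac{1}{205}\right)^{2} = \left(25 \cdot \frac{1}{205}\right)^{2} = \left(\frac{5}{41}\right)^{2} = \frac{25}{1681} \approx 0.014872$)
$E{\left(r \right)} = r \left(5 + r\right)$ ($E{\left(r \right)} = \left(5 + r\right) r = r \left(5 + r\right)$)
$\left(143374 + 424230\right) \left(a + E{\left(-195 \right)}\right) = \left(143374 + 424230\right) \left(\frac{25}{1681} - 195 \left(5 - 195\right)\right) = 567604 \left(\frac{25}{1681} - -37050\right) = 567604 \left(\frac{25}{1681} + 37050\right) = 567604 \cdot \frac{62281075}{1681} = \frac{862219202300}{41}$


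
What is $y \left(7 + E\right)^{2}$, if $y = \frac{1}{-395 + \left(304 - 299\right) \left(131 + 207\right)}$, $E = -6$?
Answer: $\frac{1}{1295} \approx 0.0007722$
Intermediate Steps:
$y = \frac{1}{1295}$ ($y = \frac{1}{-395 + 5 \cdot 338} = \frac{1}{-395 + 1690} = \frac{1}{1295} \approx 0.0007722$)
$y \left(7 + E\right)^{2} = \frac{\left(7 - 6\right)^{2}}{1295} = \frac{1^{2}}{1295} = \frac{1}{1295} \cdot 1 = \frac{1}{1295}$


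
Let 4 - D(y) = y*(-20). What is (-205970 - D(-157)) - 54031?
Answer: -256865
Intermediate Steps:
D(y) = 4 + 20*y (D(y) = 4 - y*(-20) = 4 - (-20)*y = 4 + 20*y)
(-205970 - D(-157)) - 54031 = (-205970 - (4 + 20*(-157))) - 54031 = (-205970 - (4 - 3140)) - 54031 = (-205970 - 1*(-3136)) - 54031 = (-205970 + 3136) - 54031 = -202834 - 54031 = -256865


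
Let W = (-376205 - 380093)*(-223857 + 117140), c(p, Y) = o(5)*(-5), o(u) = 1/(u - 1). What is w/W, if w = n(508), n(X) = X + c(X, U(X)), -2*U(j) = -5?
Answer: 2027/322839414664 ≈ 6.2787e-9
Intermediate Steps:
o(u) = 1/(-1 + u)
U(j) = 5/2 (U(j) = -1/2*(-5) = 5/2)
c(p, Y) = -5/4 (c(p, Y) = -5/(-1 + 5) = -5/4)
n(X) = -5/4 + X (n(X) = X - 5/4 = -5/4 + X)
W = 80709853666 (W = -756298*(-106717) = 80709853666)
w = 2027/4 (w = -5/4 + 508 = 2027/4 ≈ 506.75)
w/W = (2027/4)/80709853666 = (2027/4)*(1/80709853666) = 2027/322839414664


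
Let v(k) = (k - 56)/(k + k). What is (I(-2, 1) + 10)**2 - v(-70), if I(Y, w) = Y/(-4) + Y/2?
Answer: 1787/20 ≈ 89.350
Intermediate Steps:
I(Y, w) = Y/4 (I(Y, w) = Y*(-1/4) + Y*(1/2) = -Y/4 + Y/2 = Y/4)
v(k) = (-56 + k)/(2*k) (v(k) = (-56 + k)/((2*k)) = (-56 + k)*(1/(2*k)) = (-56 + k)/(2*k))
(I(-2, 1) + 10)**2 - v(-70) = ((1/4)*(-2) + 10)**2 - (-56 - 70)/(2*(-70)) = (-1/2 + 10)**2 - (-1)*(-126)/(2*70) = (19/2)**2 - 1*9/10 = 361/4 - 9/10 = 1787/20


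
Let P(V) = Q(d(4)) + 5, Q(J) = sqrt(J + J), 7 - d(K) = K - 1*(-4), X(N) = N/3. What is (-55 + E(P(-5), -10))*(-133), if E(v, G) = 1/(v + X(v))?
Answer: 262675/36 + 133*I*sqrt(2)/36 ≈ 7296.5 + 5.2247*I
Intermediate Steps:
X(N) = N/3 (X(N) = N*(1/3) = N/3)
d(K) = 3 - K (d(K) = 7 - (K - 1*(-4)) = 7 - (K + 4) = 7 - (4 + K) = 7 + (-4 - K) = 3 - K)
Q(J) = sqrt(2)*sqrt(J) (Q(J) = sqrt(2*J) = sqrt(2)*sqrt(J))
P(V) = 5 + I*sqrt(2) (P(V) = sqrt(2)*sqrt(3 - 1*4) + 5 = sqrt(2)*sqrt(3 - 4) + 5 = sqrt(2)*sqrt(-1) + 5 = sqrt(2)*I + 5 = I*sqrt(2) + 5 = 5 + I*sqrt(2))
E(v, G) = 3/(4*v) (E(v, G) = 1/(v + v/3) = 1/(4*v/3) = 3/(4*v))
(-55 + E(P(-5), -10))*(-133) = (-55 + 3/(4*(5 + I*sqrt(2))))*(-133) = 7315 - 399/(4*(5 + I*sqrt(2)))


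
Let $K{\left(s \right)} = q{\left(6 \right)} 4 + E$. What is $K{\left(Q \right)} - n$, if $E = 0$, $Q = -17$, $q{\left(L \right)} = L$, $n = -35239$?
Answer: $35263$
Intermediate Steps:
$K{\left(s \right)} = 24$ ($K{\left(s \right)} = 6 \cdot 4 + 0 = 24 + 0 = 24$)
$K{\left(Q \right)} - n = 24 - -35239 = 24 + 35239 = 35263$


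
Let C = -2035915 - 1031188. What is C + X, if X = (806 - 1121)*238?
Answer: -3142073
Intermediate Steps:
C = -3067103
X = -74970 (X = -315*238 = -74970)
C + X = -3067103 - 74970 = -3142073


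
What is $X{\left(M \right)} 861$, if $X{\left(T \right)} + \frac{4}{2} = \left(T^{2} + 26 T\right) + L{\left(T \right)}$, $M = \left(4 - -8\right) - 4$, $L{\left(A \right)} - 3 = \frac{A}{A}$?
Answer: $235914$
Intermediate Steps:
$L{\left(A \right)} = 4$ ($L{\left(A \right)} = 3 + \frac{A}{A} = 3 + 1 = 4$)
$M = 8$ ($M = \left(4 + 8\right) - 4 = 12 - 4 = 8$)
$X{\left(T \right)} = 2 + T^{2} + 26 T$ ($X{\left(T \right)} = -2 + \left(\left(T^{2} + 26 T\right) + 4\right) = -2 + \left(4 + T^{2} + 26 T\right) = 2 + T^{2} + 26 T$)
$X{\left(M \right)} 861 = \left(2 + 8^{2} + 26 \cdot 8\right) 861 = \left(2 + 64 + 208\right) 861 = 274 \cdot 861 = 235914$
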